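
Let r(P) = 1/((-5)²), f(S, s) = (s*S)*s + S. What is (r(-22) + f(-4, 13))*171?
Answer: -2906829/25 ≈ -1.1627e+5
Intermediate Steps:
f(S, s) = S + S*s² (f(S, s) = (S*s)*s + S = S*s² + S = S + S*s²)
r(P) = 1/25
(r(-22) + f(-4, 13))*171 = (1/25 - 4*(1 + 13²))*171 = (1/25 - 4*(1 + 169))*171 = (1/25 - 4*170)*171 = (1/25 - 680)*171 = -16999/25*171 = -2906829/25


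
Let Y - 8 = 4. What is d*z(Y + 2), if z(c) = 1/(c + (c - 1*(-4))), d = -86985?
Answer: -86985/32 ≈ -2718.3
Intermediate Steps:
Y = 12 (Y = 8 + 4 = 12)
z(c) = 1/(4 + 2*c) (z(c) = 1/(c + (c + 4)) = 1/(c + (4 + c)) = 1/(4 + 2*c))
d*z(Y + 2) = -86985/(2*(2 + (12 + 2))) = -86985/(2*(2 + 14)) = -86985/(2*16) = -86985*1/32 = -86985/32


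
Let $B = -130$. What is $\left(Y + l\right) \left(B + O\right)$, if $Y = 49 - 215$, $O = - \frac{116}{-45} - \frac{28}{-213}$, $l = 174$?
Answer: $- \frac{3253552}{3195} \approx -1018.3$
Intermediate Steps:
$O = \frac{8656}{3195}$ ($O = \left(-116\right) \left(- \frac{1}{45}\right) - - \frac{28}{213} = \frac{116}{45} + \frac{28}{213} = \frac{8656}{3195} \approx 2.7092$)
$Y = -166$ ($Y = 49 - 215 = -166$)
$\left(Y + l\right) \left(B + O\right) = \left(-166 + 174\right) \left(-130 + \frac{8656}{3195}\right) = 8 \left(- \frac{406694}{3195}\right) = - \frac{3253552}{3195}$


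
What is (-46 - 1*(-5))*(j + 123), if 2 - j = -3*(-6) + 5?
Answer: -4182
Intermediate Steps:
j = -21 (j = 2 - (-3*(-6) + 5) = 2 - (18 + 5) = 2 - 1*23 = 2 - 23 = -21)
(-46 - 1*(-5))*(j + 123) = (-46 - 1*(-5))*(-21 + 123) = (-46 + 5)*102 = -41*102 = -4182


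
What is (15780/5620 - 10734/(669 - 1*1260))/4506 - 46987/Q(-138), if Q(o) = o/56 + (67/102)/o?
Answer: 144354015165105401/7585429103220 ≈ 19030.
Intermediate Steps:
Q(o) = o/56 + 67/(102*o) (Q(o) = o*(1/56) + (67*(1/102))/o = o/56 + 67/(102*o))
(15780/5620 - 10734/(669 - 1*1260))/4506 - 46987/Q(-138) = (15780/5620 - 10734/(669 - 1*1260))/4506 - 46987/((1/56)*(-138) + (67/102)/(-138)) = (15780*(1/5620) - 10734/(669 - 1260))*(1/4506) - 46987/(-69/28 + (67/102)*(-1/138)) = (789/281 - 10734/(-591))*(1/4506) - 46987/(-69/28 - 67/14076) = (789/281 - 10734*(-1/591))*(1/4506) - 46987/(-60820/24633) = (789/281 + 3578/197)*(1/4506) - 46987*(-24633/60820) = (1160851/55357)*(1/4506) + 1157430771/60820 = 1160851/249438642 + 1157430771/60820 = 144354015165105401/7585429103220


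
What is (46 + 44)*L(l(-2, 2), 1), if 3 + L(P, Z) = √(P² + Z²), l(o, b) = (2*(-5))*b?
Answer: -270 + 90*√401 ≈ 1532.2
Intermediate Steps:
l(o, b) = -10*b
L(P, Z) = -3 + √(P² + Z²)
(46 + 44)*L(l(-2, 2), 1) = (46 + 44)*(-3 + √((-10*2)² + 1²)) = 90*(-3 + √((-20)² + 1)) = 90*(-3 + √(400 + 1)) = 90*(-3 + √401) = -270 + 90*√401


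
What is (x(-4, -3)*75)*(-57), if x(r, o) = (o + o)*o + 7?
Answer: -106875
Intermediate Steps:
x(r, o) = 7 + 2*o² (x(r, o) = (2*o)*o + 7 = 2*o² + 7 = 7 + 2*o²)
(x(-4, -3)*75)*(-57) = ((7 + 2*(-3)²)*75)*(-57) = ((7 + 2*9)*75)*(-57) = ((7 + 18)*75)*(-57) = (25*75)*(-57) = 1875*(-57) = -106875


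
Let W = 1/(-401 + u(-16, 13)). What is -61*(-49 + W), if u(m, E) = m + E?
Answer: 1207617/404 ≈ 2989.2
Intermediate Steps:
u(m, E) = E + m
W = -1/404 (W = 1/(-401 + (13 - 16)) = 1/(-401 - 3) = 1/(-404) = -1/404 ≈ -0.0024752)
-61*(-49 + W) = -61*(-49 - 1/404) = -61*(-19797/404) = 1207617/404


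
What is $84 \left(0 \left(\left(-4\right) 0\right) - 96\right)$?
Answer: $-8064$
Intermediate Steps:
$84 \left(0 \left(\left(-4\right) 0\right) - 96\right) = 84 \left(0 \cdot 0 - 96\right) = 84 \left(0 - 96\right) = 84 \left(-96\right) = -8064$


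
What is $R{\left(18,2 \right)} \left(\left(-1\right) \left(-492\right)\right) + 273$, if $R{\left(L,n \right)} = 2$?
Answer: $1257$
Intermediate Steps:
$R{\left(18,2 \right)} \left(\left(-1\right) \left(-492\right)\right) + 273 = 2 \left(\left(-1\right) \left(-492\right)\right) + 273 = 2 \cdot 492 + 273 = 984 + 273 = 1257$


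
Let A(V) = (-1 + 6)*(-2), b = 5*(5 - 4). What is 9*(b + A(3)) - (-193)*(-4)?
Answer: -817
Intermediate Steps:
b = 5 (b = 5*1 = 5)
A(V) = -10 (A(V) = 5*(-2) = -10)
9*(b + A(3)) - (-193)*(-4) = 9*(5 - 10) - (-193)*(-4) = 9*(-5) - 1*772 = -45 - 772 = -817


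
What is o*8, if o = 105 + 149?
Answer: 2032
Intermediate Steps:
o = 254
o*8 = 254*8 = 2032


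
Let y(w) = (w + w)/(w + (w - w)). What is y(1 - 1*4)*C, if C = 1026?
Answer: 2052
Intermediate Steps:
y(w) = 2 (y(w) = (2*w)/(w + 0) = (2*w)/w = 2)
y(1 - 1*4)*C = 2*1026 = 2052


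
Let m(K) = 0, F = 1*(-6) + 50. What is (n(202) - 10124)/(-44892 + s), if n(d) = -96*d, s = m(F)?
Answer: 7379/11223 ≈ 0.65749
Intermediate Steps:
F = 44 (F = -6 + 50 = 44)
s = 0
(n(202) - 10124)/(-44892 + s) = (-96*202 - 10124)/(-44892 + 0) = (-19392 - 10124)/(-44892) = -29516*(-1/44892) = 7379/11223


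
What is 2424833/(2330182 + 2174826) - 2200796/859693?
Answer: -7829991630099/3872923842544 ≈ -2.0217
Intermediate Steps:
2424833/(2330182 + 2174826) - 2200796/859693 = 2424833/4505008 - 2200796*1/859693 = 2424833*(1/4505008) - 2200796/859693 = 2424833/4505008 - 2200796/859693 = -7829991630099/3872923842544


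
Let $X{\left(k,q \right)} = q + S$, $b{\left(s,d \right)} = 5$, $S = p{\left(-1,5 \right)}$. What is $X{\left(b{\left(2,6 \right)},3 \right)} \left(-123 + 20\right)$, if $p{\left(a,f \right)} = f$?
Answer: $-824$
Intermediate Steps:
$S = 5$
$X{\left(k,q \right)} = 5 + q$ ($X{\left(k,q \right)} = q + 5 = 5 + q$)
$X{\left(b{\left(2,6 \right)},3 \right)} \left(-123 + 20\right) = \left(5 + 3\right) \left(-123 + 20\right) = 8 \left(-103\right) = -824$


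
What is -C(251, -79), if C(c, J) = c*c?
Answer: -63001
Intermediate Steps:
C(c, J) = c²
-C(251, -79) = -1*251² = -1*63001 = -63001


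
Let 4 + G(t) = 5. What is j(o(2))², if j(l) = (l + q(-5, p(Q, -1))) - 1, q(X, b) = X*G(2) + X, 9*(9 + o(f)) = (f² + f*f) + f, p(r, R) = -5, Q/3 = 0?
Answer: 28900/81 ≈ 356.79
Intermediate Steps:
Q = 0 (Q = 3*0 = 0)
G(t) = 1 (G(t) = -4 + 5 = 1)
o(f) = -9 + f/9 + 2*f²/9 (o(f) = -9 + ((f² + f*f) + f)/9 = -9 + ((f² + f²) + f)/9 = -9 + (2*f² + f)/9 = -9 + (f + 2*f²)/9 = -9 + (f/9 + 2*f²/9) = -9 + f/9 + 2*f²/9)
q(X, b) = 2*X (q(X, b) = X*1 + X = X + X = 2*X)
j(l) = -11 + l (j(l) = (l + 2*(-5)) - 1 = (l - 10) - 1 = (-10 + l) - 1 = -11 + l)
j(o(2))² = (-11 + (-9 + (⅑)*2 + (2/9)*2²))² = (-11 + (-9 + 2/9 + (2/9)*4))² = (-11 + (-9 + 2/9 + 8/9))² = (-11 - 71/9)² = (-170/9)² = 28900/81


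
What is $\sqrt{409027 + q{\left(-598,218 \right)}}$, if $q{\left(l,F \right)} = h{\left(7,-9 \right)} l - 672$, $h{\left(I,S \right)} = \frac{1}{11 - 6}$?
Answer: $\frac{\sqrt{10205885}}{5} \approx 638.93$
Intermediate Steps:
$h{\left(I,S \right)} = \frac{1}{5}$
$q{\left(l,F \right)} = -672 + \frac{l}{5}$ ($q{\left(l,F \right)} = \frac{l}{5} - 672 = -672 + \frac{l}{5}$)
$\sqrt{409027 + q{\left(-598,218 \right)}} = \sqrt{409027 + \left(-672 + \frac{1}{5} \left(-598\right)\right)} = \sqrt{409027 - \frac{3958}{5}} = \sqrt{\frac{2041177}{5}} = \frac{\sqrt{10205885}}{5}$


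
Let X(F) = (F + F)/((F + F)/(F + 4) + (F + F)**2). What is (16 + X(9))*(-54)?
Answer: -203742/235 ≈ -866.99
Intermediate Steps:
X(F) = 2*F/(4*F**2 + 2*F/(4 + F)) (X(F) = (2*F)/((2*F)/(4 + F) + (2*F)**2) = (2*F)/(2*F/(4 + F) + 4*F**2) = (2*F)/(4*F**2 + 2*F/(4 + F)) = 2*F/(4*F**2 + 2*F/(4 + F)))
(16 + X(9))*(-54) = (16 + (4 + 9)/(1 + 2*9**2 + 8*9))*(-54) = (16 + 13/(1 + 2*81 + 72))*(-54) = (16 + 13/(1 + 162 + 72))*(-54) = (16 + 13/235)*(-54) = (3773/235)*(-54) = -203742/235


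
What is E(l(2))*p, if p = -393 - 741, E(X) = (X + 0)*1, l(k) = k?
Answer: -2268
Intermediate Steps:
E(X) = X (E(X) = X*1 = X)
p = -1134
E(l(2))*p = 2*(-1134) = -2268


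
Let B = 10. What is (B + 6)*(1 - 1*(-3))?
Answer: 64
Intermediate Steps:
(B + 6)*(1 - 1*(-3)) = (10 + 6)*(1 - 1*(-3)) = 16*(1 + 3) = 16*4 = 64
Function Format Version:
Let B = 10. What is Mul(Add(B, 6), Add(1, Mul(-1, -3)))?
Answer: 64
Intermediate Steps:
Mul(Add(B, 6), Add(1, Mul(-1, -3))) = Mul(Add(10, 6), Add(1, Mul(-1, -3))) = Mul(16, Add(1, 3)) = Mul(16, 4) = 64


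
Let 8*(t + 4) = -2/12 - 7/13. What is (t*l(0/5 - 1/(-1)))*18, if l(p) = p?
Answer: -7653/104 ≈ -73.587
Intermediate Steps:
t = -2551/624 (t = -4 + (-2/12 - 7/13)/8 = -4 + (-2*1/12 - 7*1/13)/8 = -4 + (-1/6 - 7/13)/8 = -4 + (1/8)*(-55/78) = -4 - 55/624 = -2551/624 ≈ -4.0881)
(t*l(0/5 - 1/(-1)))*18 = -2551*(0/5 - 1/(-1))/624*18 = -2551*(0*(1/5) - 1*(-1))/624*18 = -2551*(0 + 1)/624*18 = -2551/624*1*18 = -2551/624*18 = -7653/104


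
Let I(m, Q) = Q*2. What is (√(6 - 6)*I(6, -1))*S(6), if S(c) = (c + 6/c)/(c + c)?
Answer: 0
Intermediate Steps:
I(m, Q) = 2*Q
S(c) = (c + 6/c)/(2*c) (S(c) = (c + 6/c)/((2*c)) = (c + 6/c)*(1/(2*c)) = (c + 6/c)/(2*c))
(√(6 - 6)*I(6, -1))*S(6) = (√(6 - 6)*(2*(-1)))*(½ + 3/6²) = (√0*(-2))*(½ + 3*(1/36)) = (0*(-2))*(½ + 1/12) = 0*(7/12) = 0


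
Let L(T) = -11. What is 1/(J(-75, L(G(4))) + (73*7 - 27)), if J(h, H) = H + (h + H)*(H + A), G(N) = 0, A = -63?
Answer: 1/6837 ≈ 0.00014626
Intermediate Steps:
J(h, H) = H + (-63 + H)*(H + h) (J(h, H) = H + (h + H)*(H - 63) = H + (H + h)*(-63 + H) = H + (-63 + H)*(H + h))
1/(J(-75, L(G(4))) + (73*7 - 27)) = 1/(((-11)² - 63*(-75) - 62*(-11) - 11*(-75)) + (73*7 - 27)) = 1/((121 + 4725 + 682 + 825) + (511 - 27)) = 1/(6353 + 484) = 1/6837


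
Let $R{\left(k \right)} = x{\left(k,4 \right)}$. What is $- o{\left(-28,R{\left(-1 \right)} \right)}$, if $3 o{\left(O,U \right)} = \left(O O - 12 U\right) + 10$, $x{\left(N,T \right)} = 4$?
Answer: $- \frac{746}{3} \approx -248.67$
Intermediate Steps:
$R{\left(k \right)} = 4$
$o{\left(O,U \right)} = \frac{10}{3} - 4 U + \frac{O^{2}}{3}$ ($o{\left(O,U \right)} = \frac{\left(O O - 12 U\right) + 10}{3} = \frac{\left(O^{2} - 12 U\right) + 10}{3} = \frac{10 + O^{2} - 12 U}{3} = \frac{10}{3} - 4 U + \frac{O^{2}}{3}$)
$- o{\left(-28,R{\left(-1 \right)} \right)} = - (\frac{10}{3} - 16 + \frac{\left(-28\right)^{2}}{3}) = - (\frac{10}{3} - 16 + \frac{1}{3} \cdot 784) = - (\frac{10}{3} - 16 + \frac{784}{3}) = \left(-1\right) \frac{746}{3} = - \frac{746}{3}$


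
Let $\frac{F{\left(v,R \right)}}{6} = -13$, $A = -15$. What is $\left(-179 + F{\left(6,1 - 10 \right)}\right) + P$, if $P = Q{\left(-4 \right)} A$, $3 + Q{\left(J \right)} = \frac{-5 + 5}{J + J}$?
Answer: $-212$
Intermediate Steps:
$F{\left(v,R \right)} = -78$ ($F{\left(v,R \right)} = 6 \left(-13\right) = -78$)
$Q{\left(J \right)} = -3$ ($Q{\left(J \right)} = -3 + \frac{-5 + 5}{J + J} = -3 + \frac{0}{2 J} = -3 + 0 \frac{1}{2 J} = -3 + 0 = -3$)
$P = 45$ ($P = \left(-3\right) \left(-15\right) = 45$)
$\left(-179 + F{\left(6,1 - 10 \right)}\right) + P = \left(-179 - 78\right) + 45 = -257 + 45 = -212$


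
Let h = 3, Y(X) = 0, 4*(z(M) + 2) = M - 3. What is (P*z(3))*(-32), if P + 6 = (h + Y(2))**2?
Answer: 192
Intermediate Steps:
z(M) = -11/4 + M/4 (z(M) = -2 + (M - 3)/4 = -2 + (-3 + M)/4 = -2 + (-3/4 + M/4) = -11/4 + M/4)
P = 3 (P = -6 + (3 + 0)**2 = -6 + 3**2 = -6 + 9 = 3)
(P*z(3))*(-32) = (3*(-11/4 + (1/4)*3))*(-32) = (3*(-11/4 + 3/4))*(-32) = (3*(-2))*(-32) = -6*(-32) = 192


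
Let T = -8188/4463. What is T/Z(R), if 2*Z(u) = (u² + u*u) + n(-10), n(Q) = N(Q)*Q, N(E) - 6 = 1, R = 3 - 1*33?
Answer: -8188/3860495 ≈ -0.0021210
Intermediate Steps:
T = -8188/4463 (T = -8188*1/4463 = -8188/4463 ≈ -1.8346)
R = -30 (R = 3 - 33 = -30)
N(E) = 7 (N(E) = 6 + 1 = 7)
n(Q) = 7*Q
Z(u) = -35 + u² (Z(u) = ((u² + u*u) + 7*(-10))/2 = ((u² + u²) - 70)/2 = (2*u² - 70)/2 = (-70 + 2*u²)/2 = -35 + u²)
T/Z(R) = -8188/(4463*(-35 + (-30)²)) = -8188/(4463*(-35 + 900)) = -8188/4463/865 = -8188/4463*1/865 = -8188/3860495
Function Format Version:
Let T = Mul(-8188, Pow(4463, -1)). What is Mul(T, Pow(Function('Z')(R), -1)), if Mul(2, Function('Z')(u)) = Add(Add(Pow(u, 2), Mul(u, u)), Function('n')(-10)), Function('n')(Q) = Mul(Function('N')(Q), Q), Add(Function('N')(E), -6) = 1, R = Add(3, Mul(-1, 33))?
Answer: Rational(-8188, 3860495) ≈ -0.0021210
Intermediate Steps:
T = Rational(-8188, 4463) (T = Mul(-8188, Rational(1, 4463)) = Rational(-8188, 4463) ≈ -1.8346)
R = -30 (R = Add(3, -33) = -30)
Function('N')(E) = 7 (Function('N')(E) = Add(6, 1) = 7)
Function('n')(Q) = Mul(7, Q)
Function('Z')(u) = Add(-35, Pow(u, 2)) (Function('Z')(u) = Mul(Rational(1, 2), Add(Add(Pow(u, 2), Mul(u, u)), Mul(7, -10))) = Mul(Rational(1, 2), Add(Add(Pow(u, 2), Pow(u, 2)), -70)) = Mul(Rational(1, 2), Add(Mul(2, Pow(u, 2)), -70)) = Mul(Rational(1, 2), Add(-70, Mul(2, Pow(u, 2)))) = Add(-35, Pow(u, 2)))
Mul(T, Pow(Function('Z')(R), -1)) = Mul(Rational(-8188, 4463), Pow(Add(-35, Pow(-30, 2)), -1)) = Mul(Rational(-8188, 4463), Pow(Add(-35, 900), -1)) = Mul(Rational(-8188, 4463), Pow(865, -1)) = Mul(Rational(-8188, 4463), Rational(1, 865)) = Rational(-8188, 3860495)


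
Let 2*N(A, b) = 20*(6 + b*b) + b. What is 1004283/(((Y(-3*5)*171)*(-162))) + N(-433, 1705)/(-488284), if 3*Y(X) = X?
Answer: -20679949693/395510040 ≈ -52.287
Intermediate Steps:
Y(X) = X/3
N(A, b) = 60 + b/2 + 10*b**2 (N(A, b) = (20*(6 + b*b) + b)/2 = (20*(6 + b**2) + b)/2 = ((120 + 20*b**2) + b)/2 = (120 + b + 20*b**2)/2 = 60 + b/2 + 10*b**2)
1004283/(((Y(-3*5)*171)*(-162))) + N(-433, 1705)/(-488284) = 1004283/(((((-3*5)/3)*171)*(-162))) + (60 + (1/2)*1705 + 10*1705**2)/(-488284) = 1004283/(((((1/3)*(-15))*171)*(-162))) + (60 + 1705/2 + 10*2907025)*(-1/488284) = 1004283/((-5*171*(-162))) + (60 + 1705/2 + 29070250)*(-1/488284) = 1004283/((-855*(-162))) + (58142325/2)*(-1/488284) = 1004283/138510 - 58142325/976568 = 1004283*(1/138510) - 58142325/976568 = 5873/810 - 58142325/976568 = -20679949693/395510040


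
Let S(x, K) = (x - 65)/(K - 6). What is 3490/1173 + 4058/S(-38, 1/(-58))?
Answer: 841050563/3503751 ≈ 240.04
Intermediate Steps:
S(x, K) = (-65 + x)/(-6 + K)
3490/1173 + 4058/S(-38, 1/(-58)) = 3490/1173 + 4058/(((-65 - 38)/(-6 + 1/(-58)))) = 3490*(1/1173) + 4058/((-103/(-6 - 1/58))) = 3490/1173 + 4058/((-103/(-349/58))) = 3490/1173 + 4058/((-58/349*(-103))) = 3490/1173 + 4058/(5974/349) = 3490/1173 + 4058*(349/5974) = 3490/1173 + 708121/2987 = 841050563/3503751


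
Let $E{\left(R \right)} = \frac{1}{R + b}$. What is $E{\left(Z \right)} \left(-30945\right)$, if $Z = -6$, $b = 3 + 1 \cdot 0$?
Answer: $10315$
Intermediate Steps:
$b = 3$ ($b = 3 + 0 = 3$)
$E{\left(R \right)} = \frac{1}{3 + R}$ ($E{\left(R \right)} = \frac{1}{R + 3} = \frac{1}{3 + R}$)
$E{\left(Z \right)} \left(-30945\right) = \frac{1}{3 - 6} \left(-30945\right) = \frac{1}{-3} \left(-30945\right) = \left(- \frac{1}{3}\right) \left(-30945\right) = 10315$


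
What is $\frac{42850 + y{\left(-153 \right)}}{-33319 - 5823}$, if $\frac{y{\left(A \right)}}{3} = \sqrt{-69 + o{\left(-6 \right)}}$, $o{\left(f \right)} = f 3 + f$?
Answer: $- \frac{21425}{19571} - \frac{3 i \sqrt{93}}{39142} \approx -1.0947 - 0.00073913 i$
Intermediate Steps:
$o{\left(f \right)} = 4 f$ ($o{\left(f \right)} = 3 f + f = 4 f$)
$y{\left(A \right)} = 3 i \sqrt{93}$ ($y{\left(A \right)} = 3 \sqrt{-69 + 4 \left(-6\right)} = 3 \sqrt{-69 - 24} = 3 \sqrt{-93} = 3 i \sqrt{93}$)
$\frac{42850 + y{\left(-153 \right)}}{-33319 - 5823} = \frac{42850 + 3 i \sqrt{93}}{-33319 - 5823} = \frac{42850 + 3 i \sqrt{93}}{-39142} = \left(42850 + 3 i \sqrt{93}\right) \left(- \frac{1}{39142}\right) = - \frac{21425}{19571} - \frac{3 i \sqrt{93}}{39142}$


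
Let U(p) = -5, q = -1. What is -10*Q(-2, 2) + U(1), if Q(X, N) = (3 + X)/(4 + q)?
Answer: -25/3 ≈ -8.3333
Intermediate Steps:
Q(X, N) = 1 + X/3 (Q(X, N) = (3 + X)/(4 - 1) = (3 + X)/3 = (3 + X)*(⅓) = 1 + X/3)
-10*Q(-2, 2) + U(1) = -10*(1 + (⅓)*(-2)) - 5 = -10*(1 - ⅔) - 5 = -10*⅓ - 5 = -10/3 - 5 = -25/3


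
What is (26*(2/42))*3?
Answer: 26/7 ≈ 3.7143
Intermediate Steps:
(26*(2/42))*3 = (26*(2*(1/42)))*3 = (26*(1/21))*3 = (26/21)*3 = 26/7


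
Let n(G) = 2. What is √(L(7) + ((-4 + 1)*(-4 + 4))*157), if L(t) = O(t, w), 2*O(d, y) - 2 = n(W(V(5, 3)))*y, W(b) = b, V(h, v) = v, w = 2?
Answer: √3 ≈ 1.7320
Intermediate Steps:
O(d, y) = 1 + y (O(d, y) = 1 + (2*y)/2 = 1 + y)
L(t) = 3 (L(t) = 1 + 2 = 3)
√(L(7) + ((-4 + 1)*(-4 + 4))*157) = √(3 + ((-4 + 1)*(-4 + 4))*157) = √(3 - 3*0*157) = √(3 + 0*157) = √(3 + 0) = √3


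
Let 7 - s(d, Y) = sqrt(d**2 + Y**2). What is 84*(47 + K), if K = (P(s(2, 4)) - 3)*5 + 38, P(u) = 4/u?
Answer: 182280/29 + 3360*sqrt(5)/29 ≈ 6544.6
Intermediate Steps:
s(d, Y) = 7 - sqrt(Y**2 + d**2) (s(d, Y) = 7 - sqrt(d**2 + Y**2) = 7 - sqrt(Y**2 + d**2))
K = 23 + 20/(7 - 2*sqrt(5)) (K = (4/(7 - sqrt(4**2 + 2**2)) - 3)*5 + 38 = (4/(7 - sqrt(16 + 4)) - 3)*5 + 38 = (4/(7 - sqrt(20)) - 3)*5 + 38 = (4/(7 - 2*sqrt(5)) - 3)*5 + 38 = (-3 + 4/(7 - 2*sqrt(5)))*5 + 38 = (-15 + 20/(7 - 2*sqrt(5))) + 38 = 23 + 20/(7 - 2*sqrt(5)) ≈ 30.912)
84*(47 + K) = 84*(47 + (807/29 + 40*sqrt(5)/29)) = 84*(2170/29 + 40*sqrt(5)/29) = 182280/29 + 3360*sqrt(5)/29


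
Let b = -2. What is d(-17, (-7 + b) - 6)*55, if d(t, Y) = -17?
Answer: -935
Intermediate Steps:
d(-17, (-7 + b) - 6)*55 = -17*55 = -935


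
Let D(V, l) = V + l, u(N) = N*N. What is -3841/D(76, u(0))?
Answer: -3841/76 ≈ -50.539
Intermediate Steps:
u(N) = N**2
-3841/D(76, u(0)) = -3841/(76 + 0**2) = -3841/(76 + 0) = -3841/76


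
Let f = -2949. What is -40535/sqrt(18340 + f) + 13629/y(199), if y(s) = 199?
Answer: 13629/199 - 40535*sqrt(15391)/15391 ≈ -258.25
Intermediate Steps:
-40535/sqrt(18340 + f) + 13629/y(199) = -40535/sqrt(18340 - 2949) + 13629/199 = -40535*sqrt(15391)/15391 + 13629*(1/199) = -40535*sqrt(15391)/15391 + 13629/199 = 13629/199 - 40535*sqrt(15391)/15391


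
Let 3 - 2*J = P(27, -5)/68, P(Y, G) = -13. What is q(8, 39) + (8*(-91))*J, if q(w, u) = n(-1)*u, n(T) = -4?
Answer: -22399/17 ≈ -1317.6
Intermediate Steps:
J = 217/136 (J = 3/2 - (-13)/(2*68) = 3/2 - ½*(-13/68) = 3/2 + 13/136 = 217/136 ≈ 1.5956)
q(w, u) = -4*u
q(8, 39) + (8*(-91))*J = -4*39 + (8*(-91))*(217/136) = -156 - 728*217/136 = -156 - 19747/17 = -22399/17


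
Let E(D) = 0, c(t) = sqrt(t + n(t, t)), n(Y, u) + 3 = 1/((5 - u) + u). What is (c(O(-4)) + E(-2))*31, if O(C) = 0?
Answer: 31*I*sqrt(70)/5 ≈ 51.873*I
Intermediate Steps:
n(Y, u) = -14/5 (n(Y, u) = -3 + 1/((5 - u) + u) = -3 + 1/5 = -14/5)
c(t) = sqrt(-14/5 + t) (c(t) = sqrt(t - 14/5) = sqrt(-14/5 + t))
(c(O(-4)) + E(-2))*31 = (sqrt(-70 + 25*0)/5 + 0)*31 = (sqrt(-70 + 0)/5 + 0)*31 = (sqrt(-70)/5 + 0)*31 = ((I*sqrt(70))/5 + 0)*31 = (I*sqrt(70)/5 + 0)*31 = (I*sqrt(70)/5)*31 = 31*I*sqrt(70)/5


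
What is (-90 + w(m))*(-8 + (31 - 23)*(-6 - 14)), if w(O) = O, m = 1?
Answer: 14952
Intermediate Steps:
(-90 + w(m))*(-8 + (31 - 23)*(-6 - 14)) = (-90 + 1)*(-8 + (31 - 23)*(-6 - 14)) = -89*(-8 + 8*(-20)) = -89*(-8 - 160) = -89*(-168) = 14952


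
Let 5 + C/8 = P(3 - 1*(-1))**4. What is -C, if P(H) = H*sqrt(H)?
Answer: -32728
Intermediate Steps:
P(H) = H**(3/2)
C = 32728 (C = -40 + 8*((3 - 1*(-1))**(3/2))**4 = -40 + 8*((3 + 1)**(3/2))**4 = -40 + 8*(4**(3/2))**4 = -40 + 8*8**4 = -40 + 8*4096 = -40 + 32768 = 32728)
-C = -1*32728 = -32728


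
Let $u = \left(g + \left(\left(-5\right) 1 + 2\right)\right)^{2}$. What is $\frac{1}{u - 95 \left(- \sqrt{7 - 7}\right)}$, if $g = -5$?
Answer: $\frac{1}{64} \approx 0.015625$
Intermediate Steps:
$u = 64$ ($u = \left(-5 + \left(\left(-5\right) 1 + 2\right)\right)^{2} = \left(-5 + \left(-5 + 2\right)\right)^{2} = \left(-5 - 3\right)^{2} = \left(-8\right)^{2} = 64$)
$\frac{1}{u - 95 \left(- \sqrt{7 - 7}\right)} = \frac{1}{64 - 95 \left(- \sqrt{7 - 7}\right)} = \frac{1}{64 - 95 \left(- \sqrt{0}\right)} = \frac{1}{64 - 95 \left(\left(-1\right) 0\right)} = \frac{1}{64 - 0} = \frac{1}{64 + 0} = \frac{1}{64}$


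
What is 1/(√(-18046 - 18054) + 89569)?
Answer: 89569/8022641861 - 190*I/8022641861 ≈ 1.1165e-5 - 2.3683e-8*I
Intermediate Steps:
1/(√(-18046 - 18054) + 89569) = 1/(√(-36100) + 89569) = 1/(190*I + 89569) = 1/(89569 + 190*I) = (89569 - 190*I)/8022641861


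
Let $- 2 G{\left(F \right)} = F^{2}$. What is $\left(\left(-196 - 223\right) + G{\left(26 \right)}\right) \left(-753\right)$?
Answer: $570021$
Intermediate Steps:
$G{\left(F \right)} = - \frac{F^{2}}{2}$
$\left(\left(-196 - 223\right) + G{\left(26 \right)}\right) \left(-753\right) = \left(\left(-196 - 223\right) - \frac{26^{2}}{2}\right) \left(-753\right) = \left(-419 - 338\right) \left(-753\right) = \left(-757\right) \left(-753\right) = 570021$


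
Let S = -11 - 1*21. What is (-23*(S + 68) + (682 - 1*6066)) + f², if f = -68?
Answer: -1588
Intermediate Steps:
S = -32 (S = -11 - 21 = -32)
(-23*(S + 68) + (682 - 1*6066)) + f² = (-23*(-32 + 68) + (682 - 1*6066)) + (-68)² = (-23*36 + (682 - 6066)) + 4624 = (-828 - 5384) + 4624 = -6212 + 4624 = -1588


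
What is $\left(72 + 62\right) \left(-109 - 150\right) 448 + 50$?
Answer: $-15548238$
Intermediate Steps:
$\left(72 + 62\right) \left(-109 - 150\right) 448 + 50 = 134 \left(-259\right) 448 + 50 = \left(-34706\right) 448 + 50 = -15548288 + 50 = -15548238$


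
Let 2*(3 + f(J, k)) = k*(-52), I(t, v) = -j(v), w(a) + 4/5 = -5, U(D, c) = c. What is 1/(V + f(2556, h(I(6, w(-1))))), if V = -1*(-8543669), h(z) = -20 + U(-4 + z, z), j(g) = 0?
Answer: 1/8544186 ≈ 1.1704e-7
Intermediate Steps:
w(a) = -29/5 (w(a) = -⅘ - 5 = -29/5)
I(t, v) = 0 (I(t, v) = -1*0 = 0)
h(z) = -20 + z
f(J, k) = -3 - 26*k (f(J, k) = -3 + (k*(-52))/2 = -3 + (-52*k)/2 = -3 - 26*k)
V = 8543669
1/(V + f(2556, h(I(6, w(-1))))) = 1/(8543669 + (-3 - 26*(-20 + 0))) = 1/(8543669 + (-3 - 26*(-20))) = 1/(8543669 + (-3 + 520)) = 1/(8543669 + 517) = 1/8544186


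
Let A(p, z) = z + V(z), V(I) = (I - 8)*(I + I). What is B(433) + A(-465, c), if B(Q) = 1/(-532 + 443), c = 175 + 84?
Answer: 11594652/89 ≈ 1.3028e+5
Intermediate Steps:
V(I) = 2*I*(-8 + I) (V(I) = (-8 + I)*(2*I) = 2*I*(-8 + I))
c = 259
B(Q) = -1/89 (B(Q) = 1/(-89) = -1/89)
A(p, z) = z + 2*z*(-8 + z)
B(433) + A(-465, c) = -1/89 + 259*(-15 + 2*259) = -1/89 + 259*(-15 + 518) = -1/89 + 259*503 = -1/89 + 130277 = 11594652/89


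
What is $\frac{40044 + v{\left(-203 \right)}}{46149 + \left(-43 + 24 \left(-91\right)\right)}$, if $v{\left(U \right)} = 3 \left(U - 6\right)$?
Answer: $\frac{39417}{43922} \approx 0.89743$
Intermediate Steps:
$v{\left(U \right)} = -18 + 3 U$ ($v{\left(U \right)} = 3 \left(-6 + U\right) = -18 + 3 U$)
$\frac{40044 + v{\left(-203 \right)}}{46149 + \left(-43 + 24 \left(-91\right)\right)} = \frac{40044 + \left(-18 + 3 \left(-203\right)\right)}{46149 + \left(-43 + 24 \left(-91\right)\right)} = \frac{40044 - 627}{46149 - 2227} = \frac{39417}{43922}$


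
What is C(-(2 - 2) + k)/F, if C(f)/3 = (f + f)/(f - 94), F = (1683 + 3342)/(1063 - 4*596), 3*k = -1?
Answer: -2642/474025 ≈ -0.0055735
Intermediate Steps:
k = -⅓ (k = (⅓)*(-1) = -⅓ ≈ -0.33333)
F = -5025/1321 (F = 5025/(1063 - 2384) = 5025/(-1321) = 5025*(-1/1321) = -5025/1321 ≈ -3.8039)
C(f) = 6*f/(-94 + f) (C(f) = 3*((f + f)/(f - 94)) = 3*((2*f)/(-94 + f)) = 3*(2*f/(-94 + f)) = 6*f/(-94 + f))
C(-(2 - 2) + k)/F = (6*(-(2 - 2) - ⅓)/(-94 + (-(2 - 2) - ⅓)))/(-5025/1321) = (6*(-1*0 - ⅓)/(-94 + (-1*0 - ⅓)))*(-1321/5025) = (6*(0 - ⅓)/(-94 + (0 - ⅓)))*(-1321/5025) = (6*(-⅓)/(-94 - ⅓))*(-1321/5025) = (6*(-⅓)/(-283/3))*(-1321/5025) = (6*(-⅓)*(-3/283))*(-1321/5025) = (6/283)*(-1321/5025) = -2642/474025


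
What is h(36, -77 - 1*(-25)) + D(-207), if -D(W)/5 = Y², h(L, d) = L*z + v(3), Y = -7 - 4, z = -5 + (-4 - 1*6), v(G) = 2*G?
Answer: -1139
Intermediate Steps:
z = -15 (z = -5 + (-4 - 6) = -5 - 10 = -15)
Y = -11
h(L, d) = 6 - 15*L (h(L, d) = L*(-15) + 2*3 = -15*L + 6 = 6 - 15*L)
D(W) = -605 (D(W) = -5*(-11)² = -5*121 = -605)
h(36, -77 - 1*(-25)) + D(-207) = (6 - 15*36) - 605 = (6 - 540) - 605 = -534 - 605 = -1139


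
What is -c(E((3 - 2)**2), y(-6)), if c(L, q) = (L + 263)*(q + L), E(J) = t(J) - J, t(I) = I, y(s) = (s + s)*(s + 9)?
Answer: 9468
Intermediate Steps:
y(s) = 2*s*(9 + s) (y(s) = (2*s)*(9 + s) = 2*s*(9 + s))
E(J) = 0 (E(J) = J - J = 0)
c(L, q) = (263 + L)*(L + q)
-c(E((3 - 2)**2), y(-6)) = -(0**2 + 263*0 + 263*(2*(-6)*(9 - 6)) + 0*(2*(-6)*(9 - 6))) = -(0 + 0 + 263*(2*(-6)*3) + 0*(2*(-6)*3)) = -(0 + 0 + 263*(-36) + 0*(-36)) = -(0 + 0 - 9468 + 0) = -1*(-9468) = 9468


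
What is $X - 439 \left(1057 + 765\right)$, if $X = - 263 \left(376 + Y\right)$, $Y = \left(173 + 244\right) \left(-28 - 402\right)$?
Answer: $46259784$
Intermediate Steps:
$Y = -179310$ ($Y = 417 \left(-430\right) = -179310$)
$X = 47059642$ ($X = - 263 \left(376 - 179310\right) = \left(-263\right) \left(-178934\right) = 47059642$)
$X - 439 \left(1057 + 765\right) = 47059642 - 439 \left(1057 + 765\right) = 47059642 - 799858 = 46259784$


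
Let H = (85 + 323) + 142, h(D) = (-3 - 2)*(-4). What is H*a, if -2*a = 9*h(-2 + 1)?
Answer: -49500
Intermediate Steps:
h(D) = 20 (h(D) = -5*(-4) = 20)
a = -90 (a = -9*20/2 = -1/2*180 = -90)
H = 550 (H = 408 + 142 = 550)
H*a = 550*(-90) = -49500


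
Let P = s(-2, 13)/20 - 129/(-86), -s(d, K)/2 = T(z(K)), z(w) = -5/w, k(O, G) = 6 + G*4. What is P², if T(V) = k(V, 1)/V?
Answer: 1681/100 ≈ 16.810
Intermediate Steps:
k(O, G) = 6 + 4*G
T(V) = 10/V (T(V) = (6 + 4*1)/V = (6 + 4)/V = 10/V)
s(d, K) = 4*K (s(d, K) = -20/((-5/K)) = -20*(-K/5) = -(-4)*K = 4*K)
P = 41/10 (P = (4*13)/20 - 129/(-86) = 52*(1/20) - 129*(-1/86) = 13/5 + 3/2 = 41/10 ≈ 4.1000)
P² = (41/10)² = 1681/100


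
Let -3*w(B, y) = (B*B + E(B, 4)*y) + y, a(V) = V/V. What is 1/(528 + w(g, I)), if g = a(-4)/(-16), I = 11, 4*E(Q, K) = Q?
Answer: 768/402731 ≈ 0.0019070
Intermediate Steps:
E(Q, K) = Q/4
a(V) = 1
g = -1/16 (g = 1/(-16) = 1*(-1/16) = -1/16 ≈ -0.062500)
w(B, y) = -y/3 - B**2/3 - B*y/12 (w(B, y) = -((B*B + (B/4)*y) + y)/3 = -((B**2 + B*y/4) + y)/3 = -(y + B**2 + B*y/4)/3 = -y/3 - B**2/3 - B*y/12)
1/(528 + w(g, I)) = 1/(528 + (-1/3*11 - (-1/16)**2/3 - 1/12*(-1/16)*11)) = 1/(528 + (-11/3 - 1/3*1/256 + 11/192)) = 1/(528 + (-11/3 - 1/768 + 11/192)) = 1/(528 - 2773/768) = 1/(402731/768) = 768/402731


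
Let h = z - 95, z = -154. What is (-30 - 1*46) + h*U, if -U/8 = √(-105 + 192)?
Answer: -76 + 1992*√87 ≈ 18504.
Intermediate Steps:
h = -249 (h = -154 - 95 = -249)
U = -8*√87 (U = -8*√(-105 + 192) = -8*√87 ≈ -74.619)
(-30 - 1*46) + h*U = (-30 - 1*46) - (-1992)*√87 = (-30 - 46) + 1992*√87 = -76 + 1992*√87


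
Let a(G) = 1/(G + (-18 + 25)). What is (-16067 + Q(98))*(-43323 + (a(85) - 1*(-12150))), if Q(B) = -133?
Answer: 11615055750/23 ≈ 5.0500e+8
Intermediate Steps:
a(G) = 1/(7 + G) (a(G) = 1/(G + 7) = 1/(7 + G))
(-16067 + Q(98))*(-43323 + (a(85) - 1*(-12150))) = (-16067 - 133)*(-43323 + (1/(7 + 85) - 1*(-12150))) = -16200*(-43323 + (1/92 + 12150)) = -16200*(-43323 + 1117801/92) = -16200*(-2867915/92) = 11615055750/23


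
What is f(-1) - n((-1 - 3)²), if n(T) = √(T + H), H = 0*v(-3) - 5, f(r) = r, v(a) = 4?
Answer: -1 - √11 ≈ -4.3166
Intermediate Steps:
H = -5 (H = 0*4 - 5 = 0 - 5 = -5)
n(T) = √(-5 + T) (n(T) = √(T - 5) = √(-5 + T))
f(-1) - n((-1 - 3)²) = -1 - √(-5 + (-1 - 3)²) = -1 - √(-5 + (-4)²) = -1 - √(-5 + 16) = -1 - √11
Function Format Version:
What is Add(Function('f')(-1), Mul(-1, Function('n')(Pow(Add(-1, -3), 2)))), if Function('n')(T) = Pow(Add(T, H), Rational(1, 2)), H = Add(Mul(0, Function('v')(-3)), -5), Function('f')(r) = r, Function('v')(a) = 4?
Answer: Add(-1, Mul(-1, Pow(11, Rational(1, 2)))) ≈ -4.3166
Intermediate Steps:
H = -5 (H = Add(Mul(0, 4), -5) = Add(0, -5) = -5)
Function('n')(T) = Pow(Add(-5, T), Rational(1, 2)) (Function('n')(T) = Pow(Add(T, -5), Rational(1, 2)) = Pow(Add(-5, T), Rational(1, 2)))
Add(Function('f')(-1), Mul(-1, Function('n')(Pow(Add(-1, -3), 2)))) = Add(-1, Mul(-1, Pow(Add(-5, Pow(Add(-1, -3), 2)), Rational(1, 2)))) = Add(-1, Mul(-1, Pow(Add(-5, Pow(-4, 2)), Rational(1, 2)))) = Add(-1, Mul(-1, Pow(Add(-5, 16), Rational(1, 2)))) = Add(-1, Mul(-1, Pow(11, Rational(1, 2))))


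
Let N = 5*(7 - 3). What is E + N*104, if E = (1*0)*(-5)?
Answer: 2080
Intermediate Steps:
E = 0 (E = 0*(-5) = 0)
N = 20 (N = 5*4 = 20)
E + N*104 = 0 + 20*104 = 0 + 2080 = 2080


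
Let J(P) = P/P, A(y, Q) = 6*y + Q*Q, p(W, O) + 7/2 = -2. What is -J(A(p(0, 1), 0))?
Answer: -1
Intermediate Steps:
p(W, O) = -11/2 (p(W, O) = -7/2 - 2 = -11/2)
A(y, Q) = Q**2 + 6*y (A(y, Q) = 6*y + Q**2 = Q**2 + 6*y)
J(P) = 1
-J(A(p(0, 1), 0)) = -1*1 = -1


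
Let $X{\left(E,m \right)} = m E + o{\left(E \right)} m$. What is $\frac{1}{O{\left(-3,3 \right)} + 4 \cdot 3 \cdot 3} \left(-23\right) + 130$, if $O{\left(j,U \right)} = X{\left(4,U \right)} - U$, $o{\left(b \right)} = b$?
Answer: $\frac{7387}{57} \approx 129.6$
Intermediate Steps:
$X{\left(E,m \right)} = 2 E m$ ($X{\left(E,m \right)} = m E + E m = E m + E m = 2 E m$)
$O{\left(j,U \right)} = 7 U$ ($O{\left(j,U \right)} = 2 \cdot 4 U - U = 8 U - U = 7 U$)
$\frac{1}{O{\left(-3,3 \right)} + 4 \cdot 3 \cdot 3} \left(-23\right) + 130 = \frac{1}{7 \cdot 3 + 4 \cdot 3 \cdot 3} \left(-23\right) + 130 = \frac{1}{21 + 12 \cdot 3} \left(-23\right) + 130 = \frac{1}{21 + 36} \left(-23\right) + 130 = \frac{1}{57} \left(-23\right) + 130 = - \frac{23}{57} + 130 = \frac{7387}{57}$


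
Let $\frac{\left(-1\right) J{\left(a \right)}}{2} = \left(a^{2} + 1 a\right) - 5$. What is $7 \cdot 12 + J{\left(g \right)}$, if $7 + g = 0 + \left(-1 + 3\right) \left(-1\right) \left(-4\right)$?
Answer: $90$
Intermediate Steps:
$g = 1$ ($g = -7 + \left(0 + \left(-1 + 3\right) \left(-1\right) \left(-4\right)\right) = -7 + \left(0 + 2 \left(-1\right) \left(-4\right)\right) = -7 + \left(0 - -8\right) = -7 + \left(0 + 8\right) = -7 + 8 = 1$)
$J{\left(a \right)} = 10 - 2 a - 2 a^{2}$ ($J{\left(a \right)} = - 2 \left(\left(a^{2} + 1 a\right) - 5\right) = - 2 \left(\left(a^{2} + a\right) - 5\right) = - 2 \left(\left(a + a^{2}\right) - 5\right) = - 2 \left(-5 + a + a^{2}\right) = 10 - 2 a - 2 a^{2}$)
$7 \cdot 12 + J{\left(g \right)} = 7 \cdot 12 - \left(-8 + 2\right) = 84 - -6 = 84 + 6 = 90$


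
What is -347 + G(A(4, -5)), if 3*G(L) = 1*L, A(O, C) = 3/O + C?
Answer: -4181/12 ≈ -348.42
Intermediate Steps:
A(O, C) = C + 3/O
G(L) = L/3 (G(L) = (1*L)/3 = L/3)
-347 + G(A(4, -5)) = -347 + (-5 + 3/4)/3 = -347 + (1/3)*(-17/4) = -347 - 17/12 = -4181/12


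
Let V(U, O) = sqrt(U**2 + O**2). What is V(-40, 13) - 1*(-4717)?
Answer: 4717 + sqrt(1769) ≈ 4759.1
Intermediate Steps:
V(U, O) = sqrt(O**2 + U**2)
V(-40, 13) - 1*(-4717) = sqrt(13**2 + (-40)**2) - 1*(-4717) = sqrt(169 + 1600) + 4717 = sqrt(1769) + 4717 = 4717 + sqrt(1769)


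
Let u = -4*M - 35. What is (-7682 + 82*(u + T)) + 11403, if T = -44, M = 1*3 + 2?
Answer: -4397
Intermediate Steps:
M = 5 (M = 3 + 2 = 5)
u = -55 (u = -4*5 - 35 = -20 - 35 = -55)
(-7682 + 82*(u + T)) + 11403 = (-7682 + 82*(-55 - 44)) + 11403 = (-7682 + 82*(-99)) + 11403 = (-7682 - 8118) + 11403 = -15800 + 11403 = -4397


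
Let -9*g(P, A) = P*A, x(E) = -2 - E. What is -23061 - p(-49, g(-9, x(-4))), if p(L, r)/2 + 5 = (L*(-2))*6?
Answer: -24227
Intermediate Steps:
g(P, A) = -A*P/9 (g(P, A) = -P*A/9 = -A*P/9)
p(L, r) = -10 - 24*L (p(L, r) = -10 + 2*((L*(-2))*6) = -10 + 2*(-2*L*6) = -10 + 2*(-12*L) = -10 - 24*L)
-23061 - p(-49, g(-9, x(-4))) = -23061 - (-10 - 24*(-49)) = -23061 - (-10 + 1176) = -23061 - 1*1166 = -23061 - 1166 = -24227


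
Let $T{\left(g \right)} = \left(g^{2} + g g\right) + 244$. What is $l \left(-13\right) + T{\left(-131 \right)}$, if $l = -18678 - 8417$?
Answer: $386801$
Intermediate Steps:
$l = -27095$
$T{\left(g \right)} = 244 + 2 g^{2}$ ($T{\left(g \right)} = \left(g^{2} + g^{2}\right) + 244 = 2 g^{2} + 244 = 244 + 2 g^{2}$)
$l \left(-13\right) + T{\left(-131 \right)} = \left(-27095\right) \left(-13\right) + \left(244 + 2 \left(-131\right)^{2}\right) = 352235 + \left(244 + 2 \cdot 17161\right) = 352235 + \left(244 + 34322\right) = 352235 + 34566 = 386801$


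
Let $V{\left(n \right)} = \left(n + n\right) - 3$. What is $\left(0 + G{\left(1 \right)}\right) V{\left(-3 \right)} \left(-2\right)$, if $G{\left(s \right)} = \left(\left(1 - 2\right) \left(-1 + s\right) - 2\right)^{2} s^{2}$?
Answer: $72$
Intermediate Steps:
$V{\left(n \right)} = -3 + 2 n$ ($V{\left(n \right)} = 2 n - 3 = -3 + 2 n$)
$G{\left(s \right)} = s^{2} \left(-1 - s\right)^{2}$ ($G{\left(s \right)} = \left(- (-1 + s) - 2\right)^{2} s^{2} = \left(\left(1 - s\right) - 2\right)^{2} s^{2} = \left(-1 - s\right)^{2} s^{2} = s^{2} \left(-1 - s\right)^{2}$)
$\left(0 + G{\left(1 \right)}\right) V{\left(-3 \right)} \left(-2\right) = \left(0 + 1^{2} \left(1 + 1\right)^{2}\right) \left(-3 + 2 \left(-3\right)\right) \left(-2\right) = \left(0 + 1 \cdot 2^{2}\right) \left(-3 - 6\right) \left(-2\right) = \left(0 + 1 \cdot 4\right) \left(-9\right) \left(-2\right) = \left(0 + 4\right) \left(-9\right) \left(-2\right) = 4 \left(-9\right) \left(-2\right) = \left(-36\right) \left(-2\right) = 72$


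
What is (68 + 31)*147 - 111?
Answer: 14442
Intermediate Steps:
(68 + 31)*147 - 111 = 99*147 - 111 = 14553 - 111 = 14442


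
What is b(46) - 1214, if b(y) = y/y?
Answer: -1213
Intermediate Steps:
b(y) = 1
b(46) - 1214 = 1 - 1214 = -1213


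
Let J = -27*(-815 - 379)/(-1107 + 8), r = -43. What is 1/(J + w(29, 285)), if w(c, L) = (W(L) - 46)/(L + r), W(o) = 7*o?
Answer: -265958/5659645 ≈ -0.046992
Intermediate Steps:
w(c, L) = (-46 + 7*L)/(-43 + L) (w(c, L) = (7*L - 46)/(L - 43) = (-46 + 7*L)/(-43 + L))
J = -32238/1099 (J = -(-32238)/(-1099) = -(-32238)*(-1)/1099 = -27*1194/1099 = -32238/1099 ≈ -29.334)
1/(J + w(29, 285)) = 1/(-32238/1099 + (-46 + 7*285)/(-43 + 285)) = 1/(-32238/1099 + (-46 + 1995)/242) = 1/(-32238/1099 + (1/242)*1949) = 1/(-32238/1099 + 1949/242) = 1/(-5659645/265958) = -265958/5659645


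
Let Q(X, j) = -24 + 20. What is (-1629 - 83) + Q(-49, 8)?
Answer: -1716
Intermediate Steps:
Q(X, j) = -4
(-1629 - 83) + Q(-49, 8) = (-1629 - 83) - 4 = -1712 - 4 = -1716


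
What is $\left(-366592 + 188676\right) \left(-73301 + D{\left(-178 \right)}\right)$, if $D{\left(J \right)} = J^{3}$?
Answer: $1016443537548$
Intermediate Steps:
$\left(-366592 + 188676\right) \left(-73301 + D{\left(-178 \right)}\right) = \left(-366592 + 188676\right) \left(-73301 + \left(-178\right)^{3}\right) = - 177916 \left(-73301 - 5639752\right) = \left(-177916\right) \left(-5713053\right) = 1016443537548$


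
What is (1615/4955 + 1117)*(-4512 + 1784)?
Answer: -3020632560/991 ≈ -3.0481e+6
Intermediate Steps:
(1615/4955 + 1117)*(-4512 + 1784) = (1615*(1/4955) + 1117)*(-2728) = (323/991 + 1117)*(-2728) = (1107270/991)*(-2728) = -3020632560/991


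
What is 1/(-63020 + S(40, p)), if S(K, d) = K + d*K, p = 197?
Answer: -1/55100 ≈ -1.8149e-5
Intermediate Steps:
S(K, d) = K + K*d
1/(-63020 + S(40, p)) = 1/(-63020 + 40*(1 + 197)) = 1/(-63020 + 40*198) = 1/(-63020 + 7920) = 1/(-55100) = -1/55100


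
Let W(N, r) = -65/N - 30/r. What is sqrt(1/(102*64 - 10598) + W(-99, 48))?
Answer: sqrt(18677230)/24420 ≈ 0.17697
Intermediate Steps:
sqrt(1/(102*64 - 10598) + W(-99, 48)) = sqrt(1/(102*64 - 10598) + (-65/(-99) - 30/48)) = sqrt(1/(6528 - 10598) + (-65*(-1/99) - 30*1/48)) = sqrt(1/(-4070) + (65/99 - 5/8)) = sqrt(-1/4070 + 25/792) = sqrt(4589/146520) = sqrt(18677230)/24420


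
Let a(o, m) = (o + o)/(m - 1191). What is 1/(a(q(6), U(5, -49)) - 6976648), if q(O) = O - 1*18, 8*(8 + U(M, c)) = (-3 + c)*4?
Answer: -1225/8546393776 ≈ -1.4334e-7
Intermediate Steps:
U(M, c) = -19/2 + c/2 (U(M, c) = -8 + ((-3 + c)*4)/8 = -8 + (-12 + 4*c)/8 = -8 + (-3/2 + c/2) = -19/2 + c/2)
q(O) = -18 + O (q(O) = O - 18 = -18 + O)
a(o, m) = 2*o/(-1191 + m) (a(o, m) = (2*o)/(-1191 + m) = 2*o/(-1191 + m))
1/(a(q(6), U(5, -49)) - 6976648) = 1/(2*(-18 + 6)/(-1191 + (-19/2 + (½)*(-49))) - 6976648) = 1/(2*(-12)/(-1191 + (-19/2 - 49/2)) - 6976648) = 1/(2*(-12)/(-1191 - 34) - 6976648) = 1/(2*(-12)/(-1225) - 6976648) = 1/(2*(-12)*(-1/1225) - 6976648) = 1/(24/1225 - 6976648) = 1/(-8546393776/1225) = -1225/8546393776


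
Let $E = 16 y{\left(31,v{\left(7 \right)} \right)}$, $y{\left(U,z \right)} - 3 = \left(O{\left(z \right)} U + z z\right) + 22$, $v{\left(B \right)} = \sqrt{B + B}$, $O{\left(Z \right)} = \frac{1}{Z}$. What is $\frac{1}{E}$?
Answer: $\frac{273}{162664} - \frac{31 \sqrt{14}}{325328} \approx 0.0013218$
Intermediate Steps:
$v{\left(B \right)} = \sqrt{2} \sqrt{B}$ ($v{\left(B \right)} = \sqrt{2 B} = \sqrt{2} \sqrt{B}$)
$y{\left(U,z \right)} = 25 + z^{2} + \frac{U}{z}$ ($y{\left(U,z \right)} = 3 + \left(\left(\frac{U}{z} + z z\right) + 22\right) = 3 + \left(\left(\frac{U}{z} + z^{2}\right) + 22\right) = 3 + \left(\left(z^{2} + \frac{U}{z}\right) + 22\right) = 3 + \left(22 + z^{2} + \frac{U}{z}\right) = 25 + z^{2} + \frac{U}{z}$)
$E = 624 + \frac{248 \sqrt{14}}{7}$ ($E = 16 \left(25 + \left(\sqrt{2} \sqrt{7}\right)^{2} + \frac{31}{\sqrt{2} \sqrt{7}}\right) = 16 \left(25 + \left(\sqrt{14}\right)^{2} + \frac{31}{\sqrt{14}}\right) = 16 \left(25 + 14 + 31 \frac{\sqrt{14}}{14}\right) = 16 \left(25 + 14 + \frac{31 \sqrt{14}}{14}\right) = 16 \left(39 + \frac{31 \sqrt{14}}{14}\right) = 624 + \frac{248 \sqrt{14}}{7} \approx 756.56$)
$\frac{1}{E} = \frac{1}{624 + \frac{248 \sqrt{14}}{7}}$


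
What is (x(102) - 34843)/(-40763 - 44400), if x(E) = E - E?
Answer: 34843/85163 ≈ 0.40913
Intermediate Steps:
x(E) = 0
(x(102) - 34843)/(-40763 - 44400) = (0 - 34843)/(-40763 - 44400) = -34843/(-85163) = -34843*(-1/85163) = 34843/85163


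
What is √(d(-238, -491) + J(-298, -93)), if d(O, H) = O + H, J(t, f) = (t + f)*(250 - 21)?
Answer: 2*I*√22567 ≈ 300.45*I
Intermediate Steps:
J(t, f) = 229*f + 229*t (J(t, f) = (f + t)*229 = 229*f + 229*t)
d(O, H) = H + O
√(d(-238, -491) + J(-298, -93)) = √((-491 - 238) + (229*(-93) + 229*(-298))) = √(-729 + (-21297 - 68242)) = √(-729 - 89539) = √(-90268) = 2*I*√22567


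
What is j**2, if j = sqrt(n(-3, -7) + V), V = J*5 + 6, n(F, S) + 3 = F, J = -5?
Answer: -25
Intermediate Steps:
n(F, S) = -3 + F
V = -19 (V = -5*5 + 6 = -25 + 6 = -19)
j = 5*I (j = sqrt((-3 - 3) - 19) = sqrt(-6 - 19) = sqrt(-25) = 5*I ≈ 5.0*I)
j**2 = (5*I)**2 = -25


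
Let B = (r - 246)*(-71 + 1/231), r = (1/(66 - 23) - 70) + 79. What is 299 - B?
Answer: -164146033/9933 ≈ -16525.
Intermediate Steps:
r = 388/43 (r = (1/43 - 70) + 79 = -3009/43 + 79 = 388/43 ≈ 9.0233)
B = 167116000/9933 (B = (388/43 - 246)*(-71 + 1/231) = -10190*(-71 + 1/231)/43 = -10190/43*(-16400/231) = 167116000/9933 ≈ 16824.)
299 - B = 299 - 1*167116000/9933 = 299 - 167116000/9933 = -164146033/9933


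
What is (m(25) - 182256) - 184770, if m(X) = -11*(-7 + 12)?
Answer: -367081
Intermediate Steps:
m(X) = -55 (m(X) = -11*5 = -55)
(m(25) - 182256) - 184770 = (-55 - 182256) - 184770 = -182311 - 184770 = -367081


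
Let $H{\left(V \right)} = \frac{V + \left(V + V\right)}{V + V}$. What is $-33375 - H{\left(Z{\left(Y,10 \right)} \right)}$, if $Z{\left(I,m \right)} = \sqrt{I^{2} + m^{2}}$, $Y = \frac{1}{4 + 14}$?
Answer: $- \frac{66753}{2} \approx -33377.0$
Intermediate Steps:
$Y = \frac{1}{18} \approx 0.055556$
$H{\left(V \right)} = \frac{3}{2}$ ($H{\left(V \right)} = \frac{V + 2 V}{2 V} = 3 V \frac{1}{2 V} = \frac{3}{2}$)
$-33375 - H{\left(Z{\left(Y,10 \right)} \right)} = -33375 - \frac{3}{2} = - \frac{66753}{2}$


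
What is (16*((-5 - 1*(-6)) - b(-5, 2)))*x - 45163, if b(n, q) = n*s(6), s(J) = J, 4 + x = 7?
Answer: -43675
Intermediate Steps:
x = 3 (x = -4 + 7 = 3)
b(n, q) = 6*n (b(n, q) = n*6 = 6*n)
(16*((-5 - 1*(-6)) - b(-5, 2)))*x - 45163 = (16*((-5 - 1*(-6)) - 6*(-5)))*3 - 45163 = (16*((-5 + 6) - 1*(-30)))*3 - 45163 = (16*(1 + 30))*3 - 45163 = (16*31)*3 - 45163 = 496*3 - 45163 = 1488 - 45163 = -43675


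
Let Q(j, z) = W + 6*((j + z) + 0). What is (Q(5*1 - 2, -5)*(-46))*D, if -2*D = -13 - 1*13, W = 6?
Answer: 3588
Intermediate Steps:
D = 13 (D = -(-13 - 1*13)/2 = -(-13 - 13)/2 = -½*(-26) = 13)
Q(j, z) = 6 + 6*j + 6*z (Q(j, z) = 6 + 6*((j + z) + 0) = 6 + 6*(j + z) = 6 + (6*j + 6*z) = 6 + 6*j + 6*z)
(Q(5*1 - 2, -5)*(-46))*D = ((6 + 6*(5*1 - 2) + 6*(-5))*(-46))*13 = ((6 + 6*(5 - 2) - 30)*(-46))*13 = ((6 + 6*3 - 30)*(-46))*13 = ((6 + 18 - 30)*(-46))*13 = -6*(-46)*13 = 276*13 = 3588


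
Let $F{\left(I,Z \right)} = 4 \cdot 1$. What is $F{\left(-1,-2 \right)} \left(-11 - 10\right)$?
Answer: $-84$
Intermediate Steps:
$F{\left(I,Z \right)} = 4$
$F{\left(-1,-2 \right)} \left(-11 - 10\right) = 4 \left(-11 - 10\right) = 4 \left(-21\right) = -84$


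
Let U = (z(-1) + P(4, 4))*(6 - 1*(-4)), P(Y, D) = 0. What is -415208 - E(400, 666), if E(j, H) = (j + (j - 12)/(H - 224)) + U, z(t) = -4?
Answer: -91840722/221 ≈ -4.1557e+5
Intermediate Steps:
U = -40 (U = (-4 + 0)*(6 - 1*(-4)) = -4*(6 + 4) = -4*10 = -40)
E(j, H) = -40 + j + (-12 + j)/(-224 + H) (E(j, H) = (j + (j - 12)/(H - 224)) - 40 = (j + (-12 + j)/(-224 + H)) - 40 = -40 + j + (-12 + j)/(-224 + H))
-415208 - E(400, 666) = -415208 - (8948 - 223*400 - 40*666 + 666*400)/(-224 + 666) = -415208 - (8948 - 89200 - 26640 + 266400)/442 = -415208 - 159508/442 = -415208 - 1*79754/221 = -415208 - 79754/221 = -91840722/221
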